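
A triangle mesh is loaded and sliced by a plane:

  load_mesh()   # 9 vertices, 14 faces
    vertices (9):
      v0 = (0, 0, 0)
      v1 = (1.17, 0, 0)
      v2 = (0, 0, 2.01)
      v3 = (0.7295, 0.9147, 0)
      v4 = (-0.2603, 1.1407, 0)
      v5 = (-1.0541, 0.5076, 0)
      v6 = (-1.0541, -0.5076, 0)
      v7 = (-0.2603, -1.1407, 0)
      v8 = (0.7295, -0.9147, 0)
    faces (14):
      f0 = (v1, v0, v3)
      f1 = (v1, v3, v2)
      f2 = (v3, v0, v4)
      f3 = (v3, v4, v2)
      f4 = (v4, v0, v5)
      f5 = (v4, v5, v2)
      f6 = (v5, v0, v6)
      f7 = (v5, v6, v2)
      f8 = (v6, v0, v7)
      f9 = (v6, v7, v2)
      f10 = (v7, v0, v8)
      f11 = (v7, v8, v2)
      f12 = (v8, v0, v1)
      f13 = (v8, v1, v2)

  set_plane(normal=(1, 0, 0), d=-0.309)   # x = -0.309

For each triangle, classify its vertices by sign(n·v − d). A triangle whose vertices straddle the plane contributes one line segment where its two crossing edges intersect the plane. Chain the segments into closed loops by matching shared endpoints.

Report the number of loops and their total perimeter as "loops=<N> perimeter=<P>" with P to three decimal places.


loops=1 perimeter=5.923

Straddling triangles (6 of 14):
  (v4,v0,v5) [++-] → (-0.309, 0.148798, 0)–(-0.309, 1.10186, 0)  len=0.9531
  (v4,v5,v2) [+-+] → (-0.309, 1.10186, 0)–(-0.309, 0.148798, 1.42079)  len=1.7108
  (v5,v0,v6) [-+-] → (-0.309, 0.148798, 0)–(-0.309, -0.148798, 0)  len=0.2976
  (v5,v6,v2) [--+] → (-0.309, -0.148798, 1.42079)–(-0.309, 0.148798, 1.42079)  len=0.2976
  (v6,v0,v7) [-++] → (-0.309, -0.148798, 0)–(-0.309, -1.10186, 0)  len=0.9531
  (v6,v7,v2) [-++] → (-0.309, -1.10186, 0)–(-0.309, -0.148798, 1.42079)  len=1.7108

Chained into 1 loop(s):
  loop 1: 6 segments, perimeter = 5.9230
Total perimeter = 5.923


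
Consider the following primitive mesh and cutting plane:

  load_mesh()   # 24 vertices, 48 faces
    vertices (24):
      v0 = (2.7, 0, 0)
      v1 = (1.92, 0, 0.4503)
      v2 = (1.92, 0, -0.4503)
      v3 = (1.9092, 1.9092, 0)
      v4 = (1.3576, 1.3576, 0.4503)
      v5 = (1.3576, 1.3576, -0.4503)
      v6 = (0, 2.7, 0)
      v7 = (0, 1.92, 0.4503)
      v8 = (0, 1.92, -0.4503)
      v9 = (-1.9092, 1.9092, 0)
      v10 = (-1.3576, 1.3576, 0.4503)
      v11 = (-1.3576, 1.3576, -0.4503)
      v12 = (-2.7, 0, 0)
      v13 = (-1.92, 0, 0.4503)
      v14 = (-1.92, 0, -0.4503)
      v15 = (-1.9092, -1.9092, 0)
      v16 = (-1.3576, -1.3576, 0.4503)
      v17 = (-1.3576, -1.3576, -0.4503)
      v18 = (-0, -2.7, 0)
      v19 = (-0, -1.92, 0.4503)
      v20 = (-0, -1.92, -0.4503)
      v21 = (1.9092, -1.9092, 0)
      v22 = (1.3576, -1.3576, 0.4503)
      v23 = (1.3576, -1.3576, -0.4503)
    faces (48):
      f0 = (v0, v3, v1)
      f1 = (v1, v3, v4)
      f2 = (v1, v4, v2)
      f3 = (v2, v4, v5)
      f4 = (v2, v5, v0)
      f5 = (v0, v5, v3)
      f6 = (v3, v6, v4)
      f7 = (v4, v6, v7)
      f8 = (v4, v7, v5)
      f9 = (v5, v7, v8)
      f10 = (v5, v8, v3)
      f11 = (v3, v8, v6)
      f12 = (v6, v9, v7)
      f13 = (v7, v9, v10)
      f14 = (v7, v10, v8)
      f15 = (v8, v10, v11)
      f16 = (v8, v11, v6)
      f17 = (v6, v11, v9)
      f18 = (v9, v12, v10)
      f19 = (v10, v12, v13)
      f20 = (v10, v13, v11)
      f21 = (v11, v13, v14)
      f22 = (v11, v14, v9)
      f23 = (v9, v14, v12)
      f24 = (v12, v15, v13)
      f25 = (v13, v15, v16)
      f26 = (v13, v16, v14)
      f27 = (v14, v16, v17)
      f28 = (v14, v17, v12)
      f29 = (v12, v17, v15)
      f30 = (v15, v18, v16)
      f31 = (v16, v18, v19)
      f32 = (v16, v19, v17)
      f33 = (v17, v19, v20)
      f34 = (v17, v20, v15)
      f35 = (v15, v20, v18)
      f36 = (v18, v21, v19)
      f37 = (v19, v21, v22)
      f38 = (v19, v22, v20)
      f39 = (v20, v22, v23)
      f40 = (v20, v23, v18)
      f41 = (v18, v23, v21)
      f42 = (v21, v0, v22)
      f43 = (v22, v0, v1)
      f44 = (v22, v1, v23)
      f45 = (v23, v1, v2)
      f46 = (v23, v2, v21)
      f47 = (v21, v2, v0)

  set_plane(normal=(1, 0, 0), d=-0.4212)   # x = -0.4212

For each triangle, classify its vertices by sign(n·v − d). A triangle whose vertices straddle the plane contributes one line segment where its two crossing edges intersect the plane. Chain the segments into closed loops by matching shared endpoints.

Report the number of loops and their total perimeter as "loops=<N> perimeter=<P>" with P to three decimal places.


Straddling triangles (12 of 48):
  (v6,v9,v7) [+-+] → (-0.4212, 2.52554, 0)–(-0.4212, 1.91762, 0.350957)  len=0.7020
  (v7,v9,v10) [+--] → (-0.4212, 1.91762, 0.350957)–(-0.4212, 1.74551, 0.4503)  len=0.1987
  (v7,v10,v8) [+-+] → (-0.4212, 1.74551, 0.4503)–(-0.4212, 1.74551, -0.170886)  len=0.6212
  (v8,v10,v11) [+--] → (-0.4212, 1.74551, -0.170886)–(-0.4212, 1.74551, -0.4503)  len=0.2794
  (v8,v11,v6) [+-+] → (-0.4212, 1.74551, -0.4503)–(-0.4212, 2.28352, -0.139707)  len=0.6212
  (v6,v11,v9) [+--] → (-0.4212, 2.28352, -0.139707)–(-0.4212, 2.52554, 0)  len=0.2794
  (v15,v18,v16) [-+-] → (-0.4212, -2.52554, 0)–(-0.4212, -2.28352, 0.139707)  len=0.2794
  (v16,v18,v19) [-++] → (-0.4212, -2.28352, 0.139707)–(-0.4212, -1.74551, 0.4503)  len=0.6212
  (v16,v19,v17) [-+-] → (-0.4212, -1.74551, 0.4503)–(-0.4212, -1.74551, 0.170886)  len=0.2794
  (v17,v19,v20) [-++] → (-0.4212, -1.74551, 0.170886)–(-0.4212, -1.74551, -0.4503)  len=0.6212
  (v17,v20,v15) [-+-] → (-0.4212, -1.74551, -0.4503)–(-0.4212, -1.91762, -0.350957)  len=0.1987
  (v15,v20,v18) [-++] → (-0.4212, -1.91762, -0.350957)–(-0.4212, -2.52554, 0)  len=0.7020

Chained into 2 loop(s):
  loop 1: 6 segments, perimeter = 2.7019
  loop 2: 6 segments, perimeter = 2.7019
Total perimeter = 5.404

loops=2 perimeter=5.404


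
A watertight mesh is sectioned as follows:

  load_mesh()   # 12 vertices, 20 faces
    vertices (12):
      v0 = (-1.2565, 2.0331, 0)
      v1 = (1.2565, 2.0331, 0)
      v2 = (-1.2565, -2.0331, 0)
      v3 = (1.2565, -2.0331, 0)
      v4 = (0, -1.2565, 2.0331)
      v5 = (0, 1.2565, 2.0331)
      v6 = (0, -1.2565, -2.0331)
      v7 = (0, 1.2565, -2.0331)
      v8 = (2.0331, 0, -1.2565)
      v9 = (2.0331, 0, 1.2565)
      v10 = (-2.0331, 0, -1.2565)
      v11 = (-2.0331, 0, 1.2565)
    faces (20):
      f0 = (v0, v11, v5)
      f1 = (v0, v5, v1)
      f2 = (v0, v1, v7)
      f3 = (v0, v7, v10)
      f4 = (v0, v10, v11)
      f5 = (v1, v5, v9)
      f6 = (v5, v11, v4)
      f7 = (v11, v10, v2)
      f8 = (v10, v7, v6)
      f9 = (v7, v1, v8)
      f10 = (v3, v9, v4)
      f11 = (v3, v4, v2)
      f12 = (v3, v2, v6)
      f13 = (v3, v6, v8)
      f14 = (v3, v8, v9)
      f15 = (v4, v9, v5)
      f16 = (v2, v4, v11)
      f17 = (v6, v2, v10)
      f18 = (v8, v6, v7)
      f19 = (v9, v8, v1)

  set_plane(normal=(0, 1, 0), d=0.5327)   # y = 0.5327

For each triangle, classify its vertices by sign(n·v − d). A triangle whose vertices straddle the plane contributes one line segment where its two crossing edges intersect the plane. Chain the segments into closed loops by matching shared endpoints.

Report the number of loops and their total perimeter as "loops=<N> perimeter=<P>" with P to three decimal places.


Straddling triangles (10 of 20):
  (v0,v11,v5) [+-+] → (-1.82962, 0.5327, 0.92728)–(-1.17116, 0.5327, 1.58574)  len=0.9312
  (v0,v7,v10) [++-] → (-1.17116, 0.5327, -1.58574)–(-1.82962, 0.5327, -0.92728)  len=0.9312
  (v0,v10,v11) [+--] → (-1.82962, 0.5327, -0.92728)–(-1.82962, 0.5327, 0.92728)  len=1.8546
  (v1,v5,v9) [++-] → (1.17116, 0.5327, 1.58574)–(1.82962, 0.5327, 0.92728)  len=0.9312
  (v5,v11,v4) [+--] → (-1.17116, 0.5327, 1.58574)–(0, 0.5327, 2.0331)  len=1.2537
  (v10,v7,v6) [-+-] → (-1.17116, 0.5327, -1.58574)–(0, 0.5327, -2.0331)  len=1.2537
  (v7,v1,v8) [++-] → (1.82962, 0.5327, -0.92728)–(1.17116, 0.5327, -1.58574)  len=0.9312
  (v4,v9,v5) [--+] → (1.17116, 0.5327, 1.58574)–(0, 0.5327, 2.0331)  len=1.2537
  (v8,v6,v7) [--+] → (0, 0.5327, -2.0331)–(1.17116, 0.5327, -1.58574)  len=1.2537
  (v9,v8,v1) [--+] → (1.82962, 0.5327, -0.92728)–(1.82962, 0.5327, 0.92728)  len=1.8546

Chained into 1 loop(s):
  loop 1: 10 segments, perimeter = 12.4487
Total perimeter = 12.449

loops=1 perimeter=12.449


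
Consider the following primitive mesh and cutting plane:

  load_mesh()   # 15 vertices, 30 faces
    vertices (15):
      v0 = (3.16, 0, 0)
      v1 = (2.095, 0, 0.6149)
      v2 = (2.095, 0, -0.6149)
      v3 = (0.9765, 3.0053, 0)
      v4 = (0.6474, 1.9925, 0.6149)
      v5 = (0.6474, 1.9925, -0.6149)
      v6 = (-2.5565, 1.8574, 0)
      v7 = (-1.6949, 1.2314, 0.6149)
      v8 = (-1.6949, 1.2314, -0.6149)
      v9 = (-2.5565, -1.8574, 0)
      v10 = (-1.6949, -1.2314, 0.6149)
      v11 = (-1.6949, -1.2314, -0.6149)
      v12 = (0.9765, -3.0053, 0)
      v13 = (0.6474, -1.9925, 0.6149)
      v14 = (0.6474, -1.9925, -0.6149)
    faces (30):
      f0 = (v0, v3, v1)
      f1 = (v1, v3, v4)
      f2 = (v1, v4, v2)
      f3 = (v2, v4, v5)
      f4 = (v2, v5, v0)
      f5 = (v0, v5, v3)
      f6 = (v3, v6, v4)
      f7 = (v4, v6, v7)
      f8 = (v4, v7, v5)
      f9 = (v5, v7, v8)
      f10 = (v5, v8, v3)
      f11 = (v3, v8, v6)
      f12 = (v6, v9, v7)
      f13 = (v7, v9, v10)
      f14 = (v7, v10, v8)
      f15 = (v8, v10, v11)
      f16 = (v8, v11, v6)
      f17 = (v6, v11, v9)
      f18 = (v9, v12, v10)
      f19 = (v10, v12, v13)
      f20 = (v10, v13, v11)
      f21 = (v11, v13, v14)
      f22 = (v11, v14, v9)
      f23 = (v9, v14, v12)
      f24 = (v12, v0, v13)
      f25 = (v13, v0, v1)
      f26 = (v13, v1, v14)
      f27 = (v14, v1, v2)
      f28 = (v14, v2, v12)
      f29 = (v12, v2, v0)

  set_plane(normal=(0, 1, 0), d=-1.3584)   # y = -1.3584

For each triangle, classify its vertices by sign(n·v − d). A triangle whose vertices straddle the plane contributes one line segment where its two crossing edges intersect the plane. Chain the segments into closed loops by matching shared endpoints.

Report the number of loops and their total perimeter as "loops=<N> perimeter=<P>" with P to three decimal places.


loops=2 perimeter=7.765

Straddling triangles (14 of 30):
  (v6,v9,v7) [+-+] → (-2.5565, -1.3584, 0)–(-2.41731, -1.3584, 0.099338)  len=0.1710
  (v7,v9,v10) [+-+] → (-2.41731, -1.3584, 0.099338)–(-1.8697, -1.3584, 0.490152)  len=0.6728
  (v6,v11,v9) [++-] → (-1.8697, -1.3584, -0.490152)–(-2.5565, -1.3584, 0)  len=0.8438
  (v9,v12,v10) [--+] → (-1.50364, -1.3584, 0.570877)–(-1.8697, -1.3584, 0.490152)  len=0.3748
  (v10,v12,v13) [+--] → (-1.50364, -1.3584, 0.570877)–(-1.30406, -1.3584, 0.6149)  len=0.2044
  (v10,v13,v11) [+-+] → (-1.30406, -1.3584, 0.6149)–(-1.30406, -1.3584, -0.409691)  len=1.0246
  (v11,v13,v14) [+--] → (-1.30406, -1.3584, -0.409691)–(-1.30406, -1.3584, -0.6149)  len=0.2052
  (v11,v14,v9) [+--] → (-1.30406, -1.3584, -0.6149)–(-1.8697, -1.3584, -0.490152)  len=0.5792
  (v12,v0,v13) [-+-] → (2.17305, -1.3584, 0)–(1.44702, -1.3584, 0.419212)  len=0.8384
  (v13,v0,v1) [-++] → (1.44702, -1.3584, 0.419212)–(1.10809, -1.3584, 0.6149)  len=0.3914
  (v13,v1,v14) [-+-] → (1.10809, -1.3584, 0.6149)–(1.10809, -1.3584, -0.223524)  len=0.8384
  (v14,v1,v2) [-++] → (1.10809, -1.3584, -0.223524)–(1.10809, -1.3584, -0.6149)  len=0.3914
  (v14,v2,v12) [-+-] → (1.10809, -1.3584, -0.6149)–(1.58944, -1.3584, -0.336964)  len=0.5558
  (v12,v2,v0) [-++] → (1.58944, -1.3584, -0.336964)–(2.17305, -1.3584, 0)  len=0.6739

Chained into 2 loop(s):
  loop 1: 8 segments, perimeter = 4.0758
  loop 2: 6 segments, perimeter = 3.6893
Total perimeter = 7.765


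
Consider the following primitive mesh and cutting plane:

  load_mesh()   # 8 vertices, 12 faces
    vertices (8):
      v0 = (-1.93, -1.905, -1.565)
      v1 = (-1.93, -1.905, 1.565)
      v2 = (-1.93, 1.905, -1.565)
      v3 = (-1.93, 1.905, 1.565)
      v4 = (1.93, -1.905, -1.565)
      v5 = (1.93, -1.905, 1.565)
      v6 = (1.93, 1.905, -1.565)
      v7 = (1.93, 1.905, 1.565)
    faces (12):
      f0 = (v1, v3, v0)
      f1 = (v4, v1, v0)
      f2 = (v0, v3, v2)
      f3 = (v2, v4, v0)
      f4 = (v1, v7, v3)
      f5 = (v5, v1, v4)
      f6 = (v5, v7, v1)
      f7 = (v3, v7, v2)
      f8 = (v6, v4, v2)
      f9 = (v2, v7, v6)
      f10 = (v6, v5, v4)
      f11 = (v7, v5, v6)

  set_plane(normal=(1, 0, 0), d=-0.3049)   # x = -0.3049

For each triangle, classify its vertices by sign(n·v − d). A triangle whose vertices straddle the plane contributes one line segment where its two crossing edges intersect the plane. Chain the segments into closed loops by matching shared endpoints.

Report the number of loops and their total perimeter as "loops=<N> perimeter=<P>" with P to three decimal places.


Straddling triangles (8 of 12):
  (v4,v1,v0) [+--] → (-0.3049, -1.905, 0.247238)–(-0.3049, -1.905, -1.565)  len=1.8122
  (v2,v4,v0) [-+-] → (-0.3049, 0.300951, -1.565)–(-0.3049, -1.905, -1.565)  len=2.2060
  (v1,v7,v3) [-+-] → (-0.3049, -0.300951, 1.565)–(-0.3049, 1.905, 1.565)  len=2.2060
  (v5,v1,v4) [+-+] → (-0.3049, -1.905, 1.565)–(-0.3049, -1.905, 0.247238)  len=1.3178
  (v5,v7,v1) [++-] → (-0.3049, -0.300951, 1.565)–(-0.3049, -1.905, 1.565)  len=1.6040
  (v3,v7,v2) [-+-] → (-0.3049, 1.905, 1.565)–(-0.3049, 1.905, -0.247238)  len=1.8122
  (v6,v4,v2) [++-] → (-0.3049, 0.300951, -1.565)–(-0.3049, 1.905, -1.565)  len=1.6040
  (v2,v7,v6) [-++] → (-0.3049, 1.905, -0.247238)–(-0.3049, 1.905, -1.565)  len=1.3178

Chained into 1 loop(s):
  loop 1: 8 segments, perimeter = 13.8800
Total perimeter = 13.880

loops=1 perimeter=13.880


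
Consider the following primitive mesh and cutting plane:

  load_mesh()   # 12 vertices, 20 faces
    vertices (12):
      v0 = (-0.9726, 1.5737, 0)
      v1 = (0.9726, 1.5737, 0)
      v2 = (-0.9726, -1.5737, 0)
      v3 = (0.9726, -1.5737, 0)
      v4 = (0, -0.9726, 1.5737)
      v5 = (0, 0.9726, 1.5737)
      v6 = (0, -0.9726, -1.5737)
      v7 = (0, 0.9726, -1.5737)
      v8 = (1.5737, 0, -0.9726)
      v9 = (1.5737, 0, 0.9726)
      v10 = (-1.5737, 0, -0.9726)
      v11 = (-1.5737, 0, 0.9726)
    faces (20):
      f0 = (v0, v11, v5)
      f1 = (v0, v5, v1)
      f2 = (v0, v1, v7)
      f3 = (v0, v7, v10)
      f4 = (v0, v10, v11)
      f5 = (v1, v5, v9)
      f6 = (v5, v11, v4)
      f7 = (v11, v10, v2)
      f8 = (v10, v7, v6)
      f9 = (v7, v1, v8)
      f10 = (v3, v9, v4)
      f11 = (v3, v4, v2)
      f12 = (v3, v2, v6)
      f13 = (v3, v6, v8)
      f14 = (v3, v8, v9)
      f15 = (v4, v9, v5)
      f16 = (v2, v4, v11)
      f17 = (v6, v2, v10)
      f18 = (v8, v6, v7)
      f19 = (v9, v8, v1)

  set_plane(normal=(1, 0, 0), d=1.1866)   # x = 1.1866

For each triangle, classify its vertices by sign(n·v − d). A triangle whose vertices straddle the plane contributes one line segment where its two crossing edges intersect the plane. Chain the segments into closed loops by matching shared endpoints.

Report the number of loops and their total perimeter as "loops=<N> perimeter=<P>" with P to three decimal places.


Straddling triangles (8 of 20):
  (v1,v5,v9) [--+] → (1.1866, 0.239241, 1.12046)–(1.1866, 1.01344, 0.346259)  len=1.0949
  (v7,v1,v8) [--+] → (1.1866, 1.01344, -0.346259)–(1.1866, 0.239241, -1.12046)  len=1.0949
  (v3,v9,v4) [-+-] → (1.1866, -1.01344, 0.346259)–(1.1866, -0.239241, 1.12046)  len=1.0949
  (v3,v6,v8) [--+] → (1.1866, -0.239241, -1.12046)–(1.1866, -1.01344, -0.346259)  len=1.0949
  (v3,v8,v9) [-++] → (1.1866, -1.01344, -0.346259)–(1.1866, -1.01344, 0.346259)  len=0.6925
  (v4,v9,v5) [-+-] → (1.1866, -0.239241, 1.12046)–(1.1866, 0.239241, 1.12046)  len=0.4785
  (v8,v6,v7) [+--] → (1.1866, -0.239241, -1.12046)–(1.1866, 0.239241, -1.12046)  len=0.4785
  (v9,v8,v1) [++-] → (1.1866, 1.01344, -0.346259)–(1.1866, 1.01344, 0.346259)  len=0.6925

Chained into 1 loop(s):
  loop 1: 8 segments, perimeter = 6.7215
Total perimeter = 6.722

loops=1 perimeter=6.722


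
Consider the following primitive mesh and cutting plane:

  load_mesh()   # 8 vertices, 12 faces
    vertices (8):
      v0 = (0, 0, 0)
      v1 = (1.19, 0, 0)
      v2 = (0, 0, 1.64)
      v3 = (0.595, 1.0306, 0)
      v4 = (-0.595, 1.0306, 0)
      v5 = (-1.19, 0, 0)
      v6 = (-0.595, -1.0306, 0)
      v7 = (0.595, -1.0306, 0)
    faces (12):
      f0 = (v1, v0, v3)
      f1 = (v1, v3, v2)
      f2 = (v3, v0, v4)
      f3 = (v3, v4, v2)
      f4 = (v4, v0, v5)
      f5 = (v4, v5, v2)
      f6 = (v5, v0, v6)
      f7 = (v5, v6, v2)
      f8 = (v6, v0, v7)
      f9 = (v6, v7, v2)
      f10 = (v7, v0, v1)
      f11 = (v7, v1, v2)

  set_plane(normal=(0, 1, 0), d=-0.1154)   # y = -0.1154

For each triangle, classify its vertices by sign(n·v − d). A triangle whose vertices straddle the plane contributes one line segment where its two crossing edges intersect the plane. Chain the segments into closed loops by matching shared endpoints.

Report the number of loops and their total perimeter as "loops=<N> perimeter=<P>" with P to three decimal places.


loops=1 perimeter=5.979

Straddling triangles (6 of 12):
  (v5,v0,v6) [++-] → (-0.0666243, -0.1154, 0)–(-1.12338, -0.1154, 0)  len=1.0568
  (v5,v6,v2) [+-+] → (-1.12338, -0.1154, 0)–(-0.0666243, -0.1154, 1.45636)  len=1.7994
  (v6,v0,v7) [-+-] → (-0.0666243, -0.1154, 0)–(0.0666243, -0.1154, 0)  len=0.1332
  (v6,v7,v2) [--+] → (0.0666243, -0.1154, 1.45636)–(-0.0666243, -0.1154, 1.45636)  len=0.1332
  (v7,v0,v1) [-++] → (0.0666243, -0.1154, 0)–(1.12338, -0.1154, 0)  len=1.0568
  (v7,v1,v2) [-++] → (1.12338, -0.1154, 0)–(0.0666243, -0.1154, 1.45636)  len=1.7994

Chained into 1 loop(s):
  loop 1: 6 segments, perimeter = 5.9787
Total perimeter = 5.979


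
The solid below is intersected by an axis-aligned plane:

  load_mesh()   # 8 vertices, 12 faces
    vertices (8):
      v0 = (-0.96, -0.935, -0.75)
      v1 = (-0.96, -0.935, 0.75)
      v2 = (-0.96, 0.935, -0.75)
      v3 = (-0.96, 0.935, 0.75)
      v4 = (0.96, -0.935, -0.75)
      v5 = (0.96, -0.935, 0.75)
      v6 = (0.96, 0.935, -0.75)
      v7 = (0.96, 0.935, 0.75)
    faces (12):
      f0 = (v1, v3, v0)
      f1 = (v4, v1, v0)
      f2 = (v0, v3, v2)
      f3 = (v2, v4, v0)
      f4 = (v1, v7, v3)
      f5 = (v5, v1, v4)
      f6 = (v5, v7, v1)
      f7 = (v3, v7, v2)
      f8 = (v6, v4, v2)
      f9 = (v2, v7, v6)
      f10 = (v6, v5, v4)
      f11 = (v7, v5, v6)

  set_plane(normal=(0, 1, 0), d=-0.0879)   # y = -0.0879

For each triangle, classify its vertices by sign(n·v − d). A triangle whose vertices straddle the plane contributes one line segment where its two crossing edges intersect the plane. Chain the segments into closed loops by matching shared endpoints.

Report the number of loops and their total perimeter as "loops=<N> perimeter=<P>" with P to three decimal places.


loops=1 perimeter=6.840

Straddling triangles (8 of 12):
  (v1,v3,v0) [-+-] → (-0.96, -0.0879, 0.75)–(-0.96, -0.0879, -0.070508)  len=0.8205
  (v0,v3,v2) [-++] → (-0.96, -0.0879, -0.070508)–(-0.96, -0.0879, -0.75)  len=0.6795
  (v2,v4,v0) [+--] → (0.0902503, -0.0879, -0.75)–(-0.96, -0.0879, -0.75)  len=1.0503
  (v1,v7,v3) [-++] → (-0.0902503, -0.0879, 0.75)–(-0.96, -0.0879, 0.75)  len=0.8697
  (v5,v7,v1) [-+-] → (0.96, -0.0879, 0.75)–(-0.0902503, -0.0879, 0.75)  len=1.0503
  (v6,v4,v2) [+-+] → (0.96, -0.0879, -0.75)–(0.0902503, -0.0879, -0.75)  len=0.8697
  (v6,v5,v4) [+--] → (0.96, -0.0879, 0.070508)–(0.96, -0.0879, -0.75)  len=0.8205
  (v7,v5,v6) [+-+] → (0.96, -0.0879, 0.75)–(0.96, -0.0879, 0.070508)  len=0.6795

Chained into 1 loop(s):
  loop 1: 8 segments, perimeter = 6.8400
Total perimeter = 6.840


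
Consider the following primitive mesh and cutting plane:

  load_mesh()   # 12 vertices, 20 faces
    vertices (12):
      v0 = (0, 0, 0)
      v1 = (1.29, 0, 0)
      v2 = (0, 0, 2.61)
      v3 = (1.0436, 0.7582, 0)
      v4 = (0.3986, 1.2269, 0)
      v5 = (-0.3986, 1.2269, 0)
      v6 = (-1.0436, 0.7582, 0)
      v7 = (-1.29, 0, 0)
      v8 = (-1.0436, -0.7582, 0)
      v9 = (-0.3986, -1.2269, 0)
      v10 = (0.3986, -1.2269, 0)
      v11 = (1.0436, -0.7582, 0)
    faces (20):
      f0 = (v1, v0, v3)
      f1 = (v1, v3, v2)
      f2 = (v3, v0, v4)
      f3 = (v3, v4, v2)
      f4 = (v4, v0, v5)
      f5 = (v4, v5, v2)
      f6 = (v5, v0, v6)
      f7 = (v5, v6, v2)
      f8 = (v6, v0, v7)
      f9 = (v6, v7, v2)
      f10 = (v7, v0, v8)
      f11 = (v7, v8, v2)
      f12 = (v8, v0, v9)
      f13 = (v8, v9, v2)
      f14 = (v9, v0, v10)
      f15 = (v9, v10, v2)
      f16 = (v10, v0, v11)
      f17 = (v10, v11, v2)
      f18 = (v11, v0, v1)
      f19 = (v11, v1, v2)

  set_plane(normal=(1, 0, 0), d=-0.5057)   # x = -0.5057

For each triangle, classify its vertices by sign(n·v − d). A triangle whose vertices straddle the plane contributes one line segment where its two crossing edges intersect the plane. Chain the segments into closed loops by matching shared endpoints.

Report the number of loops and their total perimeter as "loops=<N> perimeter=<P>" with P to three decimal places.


loops=1 perimeter=6.289

Straddling triangles (8 of 20):
  (v5,v0,v6) [++-] → (-0.5057, 0.367403, 0)–(-0.5057, 1.14907, 0)  len=0.7817
  (v5,v6,v2) [+-+] → (-0.5057, 1.14907, 0)–(-0.5057, 0.367403, 1.34527)  len=1.5559
  (v6,v0,v7) [-+-] → (-0.5057, 0.367403, 0)–(-0.5057, 0, 0)  len=0.3674
  (v6,v7,v2) [--+] → (-0.5057, 0, 1.58684)–(-0.5057, 0.367403, 1.34527)  len=0.4397
  (v7,v0,v8) [-+-] → (-0.5057, 0, 0)–(-0.5057, -0.367403, 0)  len=0.3674
  (v7,v8,v2) [--+] → (-0.5057, -0.367403, 1.34527)–(-0.5057, 0, 1.58684)  len=0.4397
  (v8,v0,v9) [-++] → (-0.5057, -0.367403, 0)–(-0.5057, -1.14907, 0)  len=0.7817
  (v8,v9,v2) [-++] → (-0.5057, -1.14907, 0)–(-0.5057, -0.367403, 1.34527)  len=1.5559

Chained into 1 loop(s):
  loop 1: 8 segments, perimeter = 6.2893
Total perimeter = 6.289


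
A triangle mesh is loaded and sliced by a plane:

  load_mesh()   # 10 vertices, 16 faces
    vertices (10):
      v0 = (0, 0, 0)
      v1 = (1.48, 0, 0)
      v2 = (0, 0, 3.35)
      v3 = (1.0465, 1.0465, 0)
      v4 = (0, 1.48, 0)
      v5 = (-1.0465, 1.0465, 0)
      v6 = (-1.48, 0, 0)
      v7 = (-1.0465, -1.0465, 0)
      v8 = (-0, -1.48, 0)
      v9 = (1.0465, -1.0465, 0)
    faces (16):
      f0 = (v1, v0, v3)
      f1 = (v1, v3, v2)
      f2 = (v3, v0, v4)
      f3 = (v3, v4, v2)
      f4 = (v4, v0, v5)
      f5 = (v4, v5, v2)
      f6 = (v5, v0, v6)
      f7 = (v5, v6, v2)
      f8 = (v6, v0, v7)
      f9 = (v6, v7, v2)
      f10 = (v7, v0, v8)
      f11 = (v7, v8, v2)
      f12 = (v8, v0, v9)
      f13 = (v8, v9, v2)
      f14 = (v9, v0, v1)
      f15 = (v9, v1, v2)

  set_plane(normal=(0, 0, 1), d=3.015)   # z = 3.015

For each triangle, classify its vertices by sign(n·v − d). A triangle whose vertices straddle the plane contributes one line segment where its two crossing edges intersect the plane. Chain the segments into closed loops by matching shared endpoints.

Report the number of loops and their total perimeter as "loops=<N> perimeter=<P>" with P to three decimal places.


loops=1 perimeter=0.906

Straddling triangles (8 of 16):
  (v1,v3,v2) [--+] → (0.10465, 0.10465, 3.015)–(0.148, 0, 3.015)  len=0.1133
  (v3,v4,v2) [--+] → (0, 0.148, 3.015)–(0.10465, 0.10465, 3.015)  len=0.1133
  (v4,v5,v2) [--+] → (-0.10465, 0.10465, 3.015)–(0, 0.148, 3.015)  len=0.1133
  (v5,v6,v2) [--+] → (-0.148, 0, 3.015)–(-0.10465, 0.10465, 3.015)  len=0.1133
  (v6,v7,v2) [--+] → (-0.10465, -0.10465, 3.015)–(-0.148, 0, 3.015)  len=0.1133
  (v7,v8,v2) [--+] → (0, -0.148, 3.015)–(-0.10465, -0.10465, 3.015)  len=0.1133
  (v8,v9,v2) [--+] → (0.10465, -0.10465, 3.015)–(0, -0.148, 3.015)  len=0.1133
  (v9,v1,v2) [--+] → (0.148, 0, 3.015)–(0.10465, -0.10465, 3.015)  len=0.1133

Chained into 1 loop(s):
  loop 1: 8 segments, perimeter = 0.9062
Total perimeter = 0.906


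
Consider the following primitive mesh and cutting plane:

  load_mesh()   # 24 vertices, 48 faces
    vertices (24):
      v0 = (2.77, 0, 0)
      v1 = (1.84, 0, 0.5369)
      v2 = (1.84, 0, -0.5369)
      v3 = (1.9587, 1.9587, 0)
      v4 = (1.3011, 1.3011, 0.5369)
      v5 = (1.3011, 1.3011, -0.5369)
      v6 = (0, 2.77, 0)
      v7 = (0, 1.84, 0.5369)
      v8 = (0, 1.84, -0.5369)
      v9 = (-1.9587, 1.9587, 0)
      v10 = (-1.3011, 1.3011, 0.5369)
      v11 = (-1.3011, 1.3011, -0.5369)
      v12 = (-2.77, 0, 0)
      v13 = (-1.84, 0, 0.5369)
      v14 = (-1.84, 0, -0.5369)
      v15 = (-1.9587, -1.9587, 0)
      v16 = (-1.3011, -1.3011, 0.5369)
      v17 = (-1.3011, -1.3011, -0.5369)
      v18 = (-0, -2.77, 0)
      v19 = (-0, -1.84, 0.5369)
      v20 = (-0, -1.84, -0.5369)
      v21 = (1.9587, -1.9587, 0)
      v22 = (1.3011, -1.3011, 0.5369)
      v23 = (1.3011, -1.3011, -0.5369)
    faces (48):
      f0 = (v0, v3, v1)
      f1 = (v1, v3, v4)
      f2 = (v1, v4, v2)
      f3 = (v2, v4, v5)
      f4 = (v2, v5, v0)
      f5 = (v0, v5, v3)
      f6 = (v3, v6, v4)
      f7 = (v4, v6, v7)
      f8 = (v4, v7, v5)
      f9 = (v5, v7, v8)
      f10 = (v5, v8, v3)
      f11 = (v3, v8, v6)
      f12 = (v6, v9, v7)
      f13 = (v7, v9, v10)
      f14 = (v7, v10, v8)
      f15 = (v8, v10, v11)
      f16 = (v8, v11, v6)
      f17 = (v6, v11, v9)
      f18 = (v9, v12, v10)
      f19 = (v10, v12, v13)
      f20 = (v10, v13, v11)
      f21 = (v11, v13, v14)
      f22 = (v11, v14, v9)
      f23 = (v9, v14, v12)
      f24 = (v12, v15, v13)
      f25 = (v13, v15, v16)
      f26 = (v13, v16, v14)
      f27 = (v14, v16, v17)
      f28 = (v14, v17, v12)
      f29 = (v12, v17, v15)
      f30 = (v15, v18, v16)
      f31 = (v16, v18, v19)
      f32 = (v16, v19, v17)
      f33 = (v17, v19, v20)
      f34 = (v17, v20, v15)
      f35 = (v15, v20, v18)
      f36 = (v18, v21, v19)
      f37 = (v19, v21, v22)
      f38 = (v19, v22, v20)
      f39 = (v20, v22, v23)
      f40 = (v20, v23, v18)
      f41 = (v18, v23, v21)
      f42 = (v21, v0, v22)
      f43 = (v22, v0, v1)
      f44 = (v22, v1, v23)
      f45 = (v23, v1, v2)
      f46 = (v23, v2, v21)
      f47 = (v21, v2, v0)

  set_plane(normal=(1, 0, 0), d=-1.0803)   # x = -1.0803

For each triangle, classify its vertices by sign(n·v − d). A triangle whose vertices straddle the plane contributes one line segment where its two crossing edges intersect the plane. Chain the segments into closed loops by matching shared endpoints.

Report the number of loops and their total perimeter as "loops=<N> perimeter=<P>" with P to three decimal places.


loops=2 perimeter=6.443

Straddling triangles (12 of 48):
  (v6,v9,v7) [+-+] → (-1.0803, 2.32254, 0)–(-1.0803, 1.90547, 0.240779)  len=0.4816
  (v7,v9,v10) [+--] → (-1.0803, 1.90547, 0.240779)–(-1.0803, 1.39255, 0.5369)  len=0.5923
  (v7,v10,v8) [+-+] → (-1.0803, 1.39255, 0.5369)–(-1.0803, 1.39255, 0.354673)  len=0.1822
  (v8,v10,v11) [+--] → (-1.0803, 1.39255, 0.354673)–(-1.0803, 1.39255, -0.5369)  len=0.8916
  (v8,v11,v6) [+-+] → (-1.0803, 1.39255, -0.5369)–(-1.0803, 1.55038, -0.445787)  len=0.1822
  (v6,v11,v9) [+--] → (-1.0803, 1.55038, -0.445787)–(-1.0803, 2.32254, 0)  len=0.8916
  (v15,v18,v16) [-+-] → (-1.0803, -2.32254, 0)–(-1.0803, -1.55038, 0.445787)  len=0.8916
  (v16,v18,v19) [-++] → (-1.0803, -1.55038, 0.445787)–(-1.0803, -1.39255, 0.5369)  len=0.1822
  (v16,v19,v17) [-+-] → (-1.0803, -1.39255, 0.5369)–(-1.0803, -1.39255, -0.354673)  len=0.8916
  (v17,v19,v20) [-++] → (-1.0803, -1.39255, -0.354673)–(-1.0803, -1.39255, -0.5369)  len=0.1822
  (v17,v20,v15) [-+-] → (-1.0803, -1.39255, -0.5369)–(-1.0803, -1.90547, -0.240779)  len=0.5923
  (v15,v20,v18) [-++] → (-1.0803, -1.90547, -0.240779)–(-1.0803, -2.32254, 0)  len=0.4816

Chained into 2 loop(s):
  loop 1: 6 segments, perimeter = 3.2215
  loop 2: 6 segments, perimeter = 3.2215
Total perimeter = 6.443


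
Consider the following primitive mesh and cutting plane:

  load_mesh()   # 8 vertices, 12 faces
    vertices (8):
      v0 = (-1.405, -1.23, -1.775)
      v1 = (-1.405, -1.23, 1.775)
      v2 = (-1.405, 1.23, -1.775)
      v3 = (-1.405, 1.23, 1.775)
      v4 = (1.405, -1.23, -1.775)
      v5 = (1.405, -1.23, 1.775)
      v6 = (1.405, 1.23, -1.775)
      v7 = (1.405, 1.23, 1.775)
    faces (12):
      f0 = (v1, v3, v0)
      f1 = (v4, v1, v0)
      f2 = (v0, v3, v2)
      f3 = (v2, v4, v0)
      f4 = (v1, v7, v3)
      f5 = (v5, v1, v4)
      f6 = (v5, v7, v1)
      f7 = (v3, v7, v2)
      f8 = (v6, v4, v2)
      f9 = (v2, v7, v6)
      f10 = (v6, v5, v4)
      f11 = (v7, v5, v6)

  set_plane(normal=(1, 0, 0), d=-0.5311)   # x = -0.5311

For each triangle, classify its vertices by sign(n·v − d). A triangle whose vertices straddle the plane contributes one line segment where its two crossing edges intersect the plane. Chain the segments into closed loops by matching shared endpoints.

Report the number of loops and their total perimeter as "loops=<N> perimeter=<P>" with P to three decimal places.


Straddling triangles (8 of 12):
  (v4,v1,v0) [+--] → (-0.5311, -1.23, 0.670963)–(-0.5311, -1.23, -1.775)  len=2.4460
  (v2,v4,v0) [-+-] → (-0.5311, 0.464949, -1.775)–(-0.5311, -1.23, -1.775)  len=1.6949
  (v1,v7,v3) [-+-] → (-0.5311, -0.464949, 1.775)–(-0.5311, 1.23, 1.775)  len=1.6949
  (v5,v1,v4) [+-+] → (-0.5311, -1.23, 1.775)–(-0.5311, -1.23, 0.670963)  len=1.1040
  (v5,v7,v1) [++-] → (-0.5311, -0.464949, 1.775)–(-0.5311, -1.23, 1.775)  len=0.7651
  (v3,v7,v2) [-+-] → (-0.5311, 1.23, 1.775)–(-0.5311, 1.23, -0.670963)  len=2.4460
  (v6,v4,v2) [++-] → (-0.5311, 0.464949, -1.775)–(-0.5311, 1.23, -1.775)  len=0.7651
  (v2,v7,v6) [-++] → (-0.5311, 1.23, -0.670963)–(-0.5311, 1.23, -1.775)  len=1.1040

Chained into 1 loop(s):
  loop 1: 8 segments, perimeter = 12.0200
Total perimeter = 12.020

loops=1 perimeter=12.020


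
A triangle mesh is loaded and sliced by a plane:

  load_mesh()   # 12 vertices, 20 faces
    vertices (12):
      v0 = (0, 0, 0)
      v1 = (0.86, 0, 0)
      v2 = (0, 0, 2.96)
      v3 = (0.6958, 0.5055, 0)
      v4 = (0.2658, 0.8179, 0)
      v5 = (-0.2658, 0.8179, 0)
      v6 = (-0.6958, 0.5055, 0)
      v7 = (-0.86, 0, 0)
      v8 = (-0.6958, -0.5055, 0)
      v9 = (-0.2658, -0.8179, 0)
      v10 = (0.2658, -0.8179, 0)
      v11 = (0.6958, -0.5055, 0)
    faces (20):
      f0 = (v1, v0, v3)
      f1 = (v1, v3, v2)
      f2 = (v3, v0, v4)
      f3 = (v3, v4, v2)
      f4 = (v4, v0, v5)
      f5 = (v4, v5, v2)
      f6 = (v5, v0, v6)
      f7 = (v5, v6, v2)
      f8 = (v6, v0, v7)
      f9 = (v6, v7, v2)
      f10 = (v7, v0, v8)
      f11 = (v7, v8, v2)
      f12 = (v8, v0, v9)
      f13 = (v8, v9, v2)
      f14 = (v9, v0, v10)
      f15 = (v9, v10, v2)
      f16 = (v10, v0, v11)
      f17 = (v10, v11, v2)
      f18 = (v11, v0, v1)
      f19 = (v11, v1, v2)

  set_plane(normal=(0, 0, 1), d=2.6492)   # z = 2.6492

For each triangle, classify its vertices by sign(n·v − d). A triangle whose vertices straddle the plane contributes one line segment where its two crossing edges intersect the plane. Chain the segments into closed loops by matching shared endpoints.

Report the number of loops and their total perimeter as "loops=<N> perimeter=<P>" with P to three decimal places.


loops=1 perimeter=0.558

Straddling triangles (10 of 20):
  (v1,v3,v2) [--+] → (0.073059, 0.0530775, 2.6492)–(0.0903, 0, 2.6492)  len=0.0558
  (v3,v4,v2) [--+] → (0.027909, 0.0858795, 2.6492)–(0.073059, 0.0530775, 2.6492)  len=0.0558
  (v4,v5,v2) [--+] → (-0.027909, 0.0858795, 2.6492)–(0.027909, 0.0858795, 2.6492)  len=0.0558
  (v5,v6,v2) [--+] → (-0.073059, 0.0530775, 2.6492)–(-0.027909, 0.0858795, 2.6492)  len=0.0558
  (v6,v7,v2) [--+] → (-0.0903, 0, 2.6492)–(-0.073059, 0.0530775, 2.6492)  len=0.0558
  (v7,v8,v2) [--+] → (-0.073059, -0.0530775, 2.6492)–(-0.0903, 0, 2.6492)  len=0.0558
  (v8,v9,v2) [--+] → (-0.027909, -0.0858795, 2.6492)–(-0.073059, -0.0530775, 2.6492)  len=0.0558
  (v9,v10,v2) [--+] → (0.027909, -0.0858795, 2.6492)–(-0.027909, -0.0858795, 2.6492)  len=0.0558
  (v10,v11,v2) [--+] → (0.073059, -0.0530775, 2.6492)–(0.027909, -0.0858795, 2.6492)  len=0.0558
  (v11,v1,v2) [--+] → (0.0903, 0, 2.6492)–(0.073059, -0.0530775, 2.6492)  len=0.0558

Chained into 1 loop(s):
  loop 1: 10 segments, perimeter = 0.5581
Total perimeter = 0.558


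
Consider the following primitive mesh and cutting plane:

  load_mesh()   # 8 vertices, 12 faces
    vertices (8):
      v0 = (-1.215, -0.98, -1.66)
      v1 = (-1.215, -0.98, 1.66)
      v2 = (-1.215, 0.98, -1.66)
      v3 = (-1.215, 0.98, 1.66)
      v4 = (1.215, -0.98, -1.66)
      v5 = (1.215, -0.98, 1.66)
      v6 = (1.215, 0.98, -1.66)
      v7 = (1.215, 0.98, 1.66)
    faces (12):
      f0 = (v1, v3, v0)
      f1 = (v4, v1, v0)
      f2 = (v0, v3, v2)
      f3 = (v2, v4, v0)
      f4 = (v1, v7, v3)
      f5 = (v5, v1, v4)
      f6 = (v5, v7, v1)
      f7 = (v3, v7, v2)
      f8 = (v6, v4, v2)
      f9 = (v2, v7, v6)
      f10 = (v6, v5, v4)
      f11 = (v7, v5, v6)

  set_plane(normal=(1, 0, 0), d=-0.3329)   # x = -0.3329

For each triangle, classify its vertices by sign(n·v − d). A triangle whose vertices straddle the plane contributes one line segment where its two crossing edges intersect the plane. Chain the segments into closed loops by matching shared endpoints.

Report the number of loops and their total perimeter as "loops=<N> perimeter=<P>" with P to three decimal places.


Straddling triangles (8 of 12):
  (v4,v1,v0) [+--] → (-0.3329, -0.98, 0.454826)–(-0.3329, -0.98, -1.66)  len=2.1148
  (v2,v4,v0) [-+-] → (-0.3329, 0.268512, -1.66)–(-0.3329, -0.98, -1.66)  len=1.2485
  (v1,v7,v3) [-+-] → (-0.3329, -0.268512, 1.66)–(-0.3329, 0.98, 1.66)  len=1.2485
  (v5,v1,v4) [+-+] → (-0.3329, -0.98, 1.66)–(-0.3329, -0.98, 0.454826)  len=1.2052
  (v5,v7,v1) [++-] → (-0.3329, -0.268512, 1.66)–(-0.3329, -0.98, 1.66)  len=0.7115
  (v3,v7,v2) [-+-] → (-0.3329, 0.98, 1.66)–(-0.3329, 0.98, -0.454826)  len=2.1148
  (v6,v4,v2) [++-] → (-0.3329, 0.268512, -1.66)–(-0.3329, 0.98, -1.66)  len=0.7115
  (v2,v7,v6) [-++] → (-0.3329, 0.98, -0.454826)–(-0.3329, 0.98, -1.66)  len=1.2052

Chained into 1 loop(s):
  loop 1: 8 segments, perimeter = 10.5600
Total perimeter = 10.560

loops=1 perimeter=10.560


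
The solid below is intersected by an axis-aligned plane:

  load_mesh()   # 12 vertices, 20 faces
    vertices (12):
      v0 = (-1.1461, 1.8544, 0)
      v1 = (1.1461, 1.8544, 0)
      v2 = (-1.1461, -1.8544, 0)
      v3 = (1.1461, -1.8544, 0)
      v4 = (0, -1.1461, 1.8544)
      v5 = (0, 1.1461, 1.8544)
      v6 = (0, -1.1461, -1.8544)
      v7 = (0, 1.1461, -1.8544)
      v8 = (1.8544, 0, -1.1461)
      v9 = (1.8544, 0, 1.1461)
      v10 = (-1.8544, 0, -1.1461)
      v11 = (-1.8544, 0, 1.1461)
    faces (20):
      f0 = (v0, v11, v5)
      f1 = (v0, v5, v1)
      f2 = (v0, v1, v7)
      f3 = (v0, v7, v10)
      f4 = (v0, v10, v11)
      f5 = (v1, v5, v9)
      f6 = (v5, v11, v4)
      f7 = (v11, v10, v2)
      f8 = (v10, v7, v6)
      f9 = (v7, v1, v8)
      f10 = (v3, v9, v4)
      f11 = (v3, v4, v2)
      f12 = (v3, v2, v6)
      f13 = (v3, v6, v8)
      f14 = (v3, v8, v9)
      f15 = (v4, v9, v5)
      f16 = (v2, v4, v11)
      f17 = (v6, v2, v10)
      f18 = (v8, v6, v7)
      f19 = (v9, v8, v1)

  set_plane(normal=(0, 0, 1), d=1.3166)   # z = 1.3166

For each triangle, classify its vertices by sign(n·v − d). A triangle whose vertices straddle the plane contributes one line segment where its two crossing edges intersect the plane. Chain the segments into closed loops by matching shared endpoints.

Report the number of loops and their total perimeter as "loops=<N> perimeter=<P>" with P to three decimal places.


loops=1 perimeter=8.518

Straddling triangles (8 of 20):
  (v0,v11,v5) [--+] → (-1.40801, 0.275886, 1.3166)–(-0.332384, 1.35152, 1.3166)  len=1.5212
  (v0,v5,v1) [-+-] → (-0.332384, 1.35152, 1.3166)–(0.332384, 1.35152, 1.3166)  len=0.6648
  (v1,v5,v9) [-+-] → (0.332384, 1.35152, 1.3166)–(1.40801, 0.275886, 1.3166)  len=1.5212
  (v5,v11,v4) [+-+] → (-1.40801, 0.275886, 1.3166)–(-1.40801, -0.275886, 1.3166)  len=0.5518
  (v3,v9,v4) [--+] → (1.40801, -0.275886, 1.3166)–(0.332384, -1.35152, 1.3166)  len=1.5212
  (v3,v4,v2) [-+-] → (0.332384, -1.35152, 1.3166)–(-0.332384, -1.35152, 1.3166)  len=0.6648
  (v4,v9,v5) [+-+] → (1.40801, -0.275886, 1.3166)–(1.40801, 0.275886, 1.3166)  len=0.5518
  (v2,v4,v11) [-+-] → (-0.332384, -1.35152, 1.3166)–(-1.40801, -0.275886, 1.3166)  len=1.5212

Chained into 1 loop(s):
  loop 1: 8 segments, perimeter = 8.5178
Total perimeter = 8.518


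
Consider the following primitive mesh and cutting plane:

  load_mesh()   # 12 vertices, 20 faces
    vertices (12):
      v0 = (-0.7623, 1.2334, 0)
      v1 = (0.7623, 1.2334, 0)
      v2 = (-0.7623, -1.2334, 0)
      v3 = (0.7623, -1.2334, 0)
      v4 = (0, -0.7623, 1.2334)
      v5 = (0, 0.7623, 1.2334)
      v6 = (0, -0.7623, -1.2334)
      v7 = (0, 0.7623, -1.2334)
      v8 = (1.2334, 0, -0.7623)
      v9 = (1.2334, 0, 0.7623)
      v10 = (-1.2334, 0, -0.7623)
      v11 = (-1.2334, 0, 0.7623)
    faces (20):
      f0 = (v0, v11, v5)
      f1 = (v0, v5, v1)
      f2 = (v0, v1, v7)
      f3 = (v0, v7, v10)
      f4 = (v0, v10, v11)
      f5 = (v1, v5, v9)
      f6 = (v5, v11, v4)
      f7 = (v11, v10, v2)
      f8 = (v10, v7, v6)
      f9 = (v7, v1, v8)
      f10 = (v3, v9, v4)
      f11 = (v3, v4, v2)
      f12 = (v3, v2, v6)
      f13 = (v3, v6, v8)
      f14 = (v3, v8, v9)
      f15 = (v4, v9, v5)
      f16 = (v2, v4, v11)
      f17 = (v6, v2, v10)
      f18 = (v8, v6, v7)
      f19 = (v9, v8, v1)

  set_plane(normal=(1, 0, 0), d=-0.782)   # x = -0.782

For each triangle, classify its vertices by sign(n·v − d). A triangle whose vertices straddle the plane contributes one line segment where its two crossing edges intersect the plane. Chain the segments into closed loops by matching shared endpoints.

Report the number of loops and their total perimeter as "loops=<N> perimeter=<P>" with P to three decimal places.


loops=1 perimeter=6.351

Straddling triangles (8 of 20):
  (v0,v11,v5) [+-+] → (-0.782, 1.18182, 0.0318771)–(-0.782, 0.278987, 0.934713)  len=1.2768
  (v0,v7,v10) [++-] → (-0.782, 0.278987, -0.934713)–(-0.782, 1.18182, -0.0318771)  len=1.2768
  (v0,v10,v11) [+--] → (-0.782, 1.18182, -0.0318771)–(-0.782, 1.18182, 0.0318771)  len=0.0638
  (v5,v11,v4) [+-+] → (-0.782, 0.278987, 0.934713)–(-0.782, -0.278987, 0.934713)  len=0.5580
  (v11,v10,v2) [--+] → (-0.782, -1.18182, -0.0318771)–(-0.782, -1.18182, 0.0318771)  len=0.0638
  (v10,v7,v6) [-++] → (-0.782, 0.278987, -0.934713)–(-0.782, -0.278987, -0.934713)  len=0.5580
  (v2,v4,v11) [++-] → (-0.782, -0.278987, 0.934713)–(-0.782, -1.18182, 0.0318771)  len=1.2768
  (v6,v2,v10) [++-] → (-0.782, -1.18182, -0.0318771)–(-0.782, -0.278987, -0.934713)  len=1.2768

Chained into 1 loop(s):
  loop 1: 8 segments, perimeter = 6.3507
Total perimeter = 6.351


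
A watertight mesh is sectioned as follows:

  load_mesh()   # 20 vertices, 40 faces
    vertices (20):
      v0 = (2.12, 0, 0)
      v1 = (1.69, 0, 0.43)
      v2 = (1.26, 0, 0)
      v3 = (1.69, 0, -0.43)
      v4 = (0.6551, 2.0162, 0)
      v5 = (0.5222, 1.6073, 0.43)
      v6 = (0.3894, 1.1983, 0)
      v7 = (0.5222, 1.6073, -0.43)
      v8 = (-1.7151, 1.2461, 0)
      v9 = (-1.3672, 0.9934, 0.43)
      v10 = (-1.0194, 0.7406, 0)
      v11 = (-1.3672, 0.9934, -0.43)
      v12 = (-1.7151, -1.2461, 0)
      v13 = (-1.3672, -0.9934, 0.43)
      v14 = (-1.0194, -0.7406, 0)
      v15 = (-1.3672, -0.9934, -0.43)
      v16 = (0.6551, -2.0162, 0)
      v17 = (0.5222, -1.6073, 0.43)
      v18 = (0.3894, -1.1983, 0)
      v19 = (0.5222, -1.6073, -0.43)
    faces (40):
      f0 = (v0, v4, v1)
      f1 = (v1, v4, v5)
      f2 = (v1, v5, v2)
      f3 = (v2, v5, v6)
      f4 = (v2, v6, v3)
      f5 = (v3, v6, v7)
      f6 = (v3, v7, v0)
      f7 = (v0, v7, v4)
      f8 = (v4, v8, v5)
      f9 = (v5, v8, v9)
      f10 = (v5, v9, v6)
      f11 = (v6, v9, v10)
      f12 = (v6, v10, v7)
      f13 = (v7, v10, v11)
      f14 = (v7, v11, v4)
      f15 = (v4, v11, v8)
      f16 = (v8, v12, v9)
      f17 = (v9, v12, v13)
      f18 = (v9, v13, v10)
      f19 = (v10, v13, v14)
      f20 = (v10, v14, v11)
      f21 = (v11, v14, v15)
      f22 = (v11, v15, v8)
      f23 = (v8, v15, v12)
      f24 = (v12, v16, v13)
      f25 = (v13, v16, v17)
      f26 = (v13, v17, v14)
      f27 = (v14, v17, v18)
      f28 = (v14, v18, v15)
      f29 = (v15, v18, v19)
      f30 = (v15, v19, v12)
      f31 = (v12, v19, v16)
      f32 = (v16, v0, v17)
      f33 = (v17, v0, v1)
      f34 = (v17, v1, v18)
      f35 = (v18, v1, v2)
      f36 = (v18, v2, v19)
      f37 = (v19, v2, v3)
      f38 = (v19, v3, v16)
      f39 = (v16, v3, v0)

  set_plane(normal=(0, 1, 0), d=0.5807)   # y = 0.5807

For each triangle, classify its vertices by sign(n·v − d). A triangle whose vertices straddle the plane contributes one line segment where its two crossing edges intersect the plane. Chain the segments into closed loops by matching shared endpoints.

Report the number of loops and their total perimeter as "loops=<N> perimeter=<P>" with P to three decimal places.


loops=2 perimeter=4.645

Straddling triangles (16 of 40):
  (v0,v4,v1) [-+-] → (1.69808, 0.5807, 0)–(1.39193, 0.5807, 0.306153)  len=0.4330
  (v1,v4,v5) [-++] → (1.39193, 0.5807, 0.306153)–(1.26809, 0.5807, 0.43)  len=0.1751
  (v1,v5,v2) [-+-] → (1.26809, 0.5807, 0.43)–(0.993441, 0.5807, 0.155354)  len=0.3884
  (v2,v5,v6) [-++] → (0.993441, 0.5807, 0.155354)–(0.838104, 0.5807, 0)  len=0.2197
  (v2,v6,v3) [-+-] → (0.838104, 0.5807, 0)–(1.05973, 0.5807, -0.221621)  len=0.3134
  (v3,v6,v7) [-++] → (1.05973, 0.5807, -0.221621)–(1.26809, 0.5807, -0.43)  len=0.2947
  (v3,v7,v0) [-+-] → (1.26809, 0.5807, -0.43)–(1.54273, 0.5807, -0.155354)  len=0.3884
  (v0,v7,v4) [-++] → (1.54273, 0.5807, -0.155354)–(1.69808, 0.5807, 0)  len=0.2197
  (v8,v12,v9) [+-+] → (-1.7151, 0.5807, 0)–(-1.43131, 0.5807, 0.350759)  len=0.4512
  (v9,v12,v13) [+--] → (-1.43131, 0.5807, 0.350759)–(-1.3672, 0.5807, 0.43)  len=0.1019
  (v9,v13,v10) [+-+] → (-1.3672, 0.5807, 0.43)–(-1.05147, 0.5807, 0.0396522)  len=0.5021
  (v10,v13,v14) [+--] → (-1.05147, 0.5807, 0.0396522)–(-1.0194, 0.5807, 0)  len=0.0510
  (v10,v14,v11) [+-+] → (-1.0194, 0.5807, 0)–(-1.28442, 0.5807, -0.327658)  len=0.4214
  (v11,v14,v15) [+--] → (-1.28442, 0.5807, -0.327658)–(-1.3672, 0.5807, -0.43)  len=0.1316
  (v11,v15,v8) [+-+] → (-1.3672, 0.5807, -0.43)–(-1.61173, 0.5807, -0.127762)  len=0.3888
  (v8,v15,v12) [+--] → (-1.61173, 0.5807, -0.127762)–(-1.7151, 0.5807, 0)  len=0.1643

Chained into 2 loop(s):
  loop 1: 8 segments, perimeter = 2.4324
  loop 2: 8 segments, perimeter = 2.2123
Total perimeter = 4.645
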